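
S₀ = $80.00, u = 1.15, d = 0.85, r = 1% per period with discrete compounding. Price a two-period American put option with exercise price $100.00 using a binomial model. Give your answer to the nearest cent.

Risk-neutral probability p = (1 + 0.01 − 0.85)/(1.15 − 0.85) = 0.1600/0.3000 = 0.5333
Terminal stock prices: S_uu = 105.8, S_ud = 78.2, S_dd = 57.8
Terminal payoffs (K − S): max(-5.8, 0) = 0, max(21.8, 0) = 21.8, max(42.2, 0) = 42.2
Node u (S = 92): continuation = 1/1.01·[0.5333·0.0000 + 0.4667·21.8000] = 10.0726; exercise value = 8.0000 ≤ continuation, so V_u = 10.0726
Node d (S = 68): continuation = 1/1.01·[0.5333·21.8000 + 0.4667·42.2000] = 31.0099; exercise value = 32.0000 > continuation, so V_d = 32.0000 (exercise)
Node 0 (S = 80): continuation = 1/1.01·[0.5333·10.0726 + 0.4667·32.0000] = 20.1043; exercise value = 20.0000 ≤ continuation, so V_0 = 20.1043

$20.10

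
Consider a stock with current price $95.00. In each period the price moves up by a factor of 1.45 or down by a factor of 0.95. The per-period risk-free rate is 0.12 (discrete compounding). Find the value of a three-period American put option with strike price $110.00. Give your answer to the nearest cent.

$15.00

Risk-neutral probability p = (1 + 0.12 − 0.95)/(1.45 − 0.95) = 0.1700/0.5000 = 0.3400
Terminal stock prices: S_uuu = 289.6, S_uud = 189.8, S_udd = 124.3, S_ddd = 81.45
Terminal payoffs (K − S): max(-179.6, 0) = 0, max(-79.75, 0) = 0, max(-14.32, 0) = 0, max(28.55, 0) = 28.55
Node uu (S = 199.7): continuation = 1/1.12·[0.3400·0.0000 + 0.6600·0.0000] = 0.0000; exercise value = 0.0000 ≤ continuation, so V_uu = 0.0000
Node ud (S = 130.9): continuation = 1/1.12·[0.3400·0.0000 + 0.6600·0.0000] = 0.0000; exercise value = 0.0000 ≤ continuation, so V_ud = 0.0000
Node dd (S = 85.74): continuation = 1/1.12·[0.3400·0.0000 + 0.6600·28.5494] = 16.8237; exercise value = 24.2625 > continuation, so V_dd = 24.2625 (exercise)
Node u (S = 137.8): continuation = 1/1.12·[0.3400·0.0000 + 0.6600·0.0000] = 0.0000; exercise value = 0.0000 ≤ continuation, so V_u = 0.0000
Node d (S = 90.25): continuation = 1/1.12·[0.3400·0.0000 + 0.6600·24.2625] = 14.2975; exercise value = 19.7500 > continuation, so V_d = 19.7500 (exercise)
Node 0 (S = 95): continuation = 1/1.12·[0.3400·0.0000 + 0.6600·19.7500] = 11.6384; exercise value = 15.0000 > continuation, so V_0 = 15.0000 (exercise)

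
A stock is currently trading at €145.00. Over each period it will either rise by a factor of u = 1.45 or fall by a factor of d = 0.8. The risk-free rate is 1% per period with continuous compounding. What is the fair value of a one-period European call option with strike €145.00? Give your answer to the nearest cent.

€20.88

Risk-neutral probability p = (e^0.01 − 0.8)/(1.45 − 0.8) = 0.2101/0.6500 = 0.3232
Terminal stock prices: S_u = 210.2, S_d = 116
Terminal payoffs (S − K): max(65.25, 0) = 65.25, max(-29, 0) = 0
Node 0 (S = 145): V_0 = e^(−0.01)·[0.3232·65.2500 + 0.6768·0.0000] = 20.8760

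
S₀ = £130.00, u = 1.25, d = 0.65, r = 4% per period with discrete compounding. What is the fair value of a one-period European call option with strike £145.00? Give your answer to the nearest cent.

£10.94

Risk-neutral probability p = (1 + 0.04 − 0.65)/(1.25 − 0.65) = 0.3900/0.6000 = 0.6500
Terminal stock prices: S_u = 162.5, S_d = 84.5
Terminal payoffs (S − K): max(17.5, 0) = 17.5, max(-60.5, 0) = 0
Node 0 (S = 130): V_0 = 1/1.04·[0.6500·17.5000 + 0.3500·0.0000] = 10.9375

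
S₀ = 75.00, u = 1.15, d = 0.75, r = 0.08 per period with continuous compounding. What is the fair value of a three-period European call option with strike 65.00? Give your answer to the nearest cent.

24.89

Risk-neutral probability p = (e^0.08 − 0.75)/(1.15 − 0.75) = 0.3333/0.4000 = 0.8332
Terminal stock prices: S_uuu = 114.1, S_uud = 74.39, S_udd = 48.52, S_ddd = 31.64
Terminal payoffs (S − K): max(49.07, 0) = 49.07, max(9.391, 0) = 9.391, max(-16.48, 0) = 0, max(-33.36, 0) = 0
Node uu (S = 99.19): V_uu = e^(−0.08)·[0.8332·49.0656 + 0.1668·9.3906] = 39.1849
Node ud (S = 64.69): V_ud = e^(−0.08)·[0.8332·9.3906 + 0.1668·0.0000] = 7.2229
Node dd (S = 42.19): V_dd = e^(−0.08)·[0.8332·0.0000 + 0.1668·0.0000] = 0.0000
Node u (S = 86.25): V_u = e^(−0.08)·[0.8332·39.1849 + 0.1668·7.2229] = 31.2514
Node d (S = 56.25): V_d = e^(−0.08)·[0.8332·7.2229 + 0.1668·0.0000] = 5.5555
Node 0 (S = 75): V_0 = e^(−0.08)·[0.8332·31.2514 + 0.1668·5.5555] = 24.8925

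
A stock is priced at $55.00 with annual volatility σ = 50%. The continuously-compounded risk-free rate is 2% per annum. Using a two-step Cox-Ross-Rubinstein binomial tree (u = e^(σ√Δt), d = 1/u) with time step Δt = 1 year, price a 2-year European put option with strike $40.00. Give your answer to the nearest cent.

$6.91

CRR parameters: u = e^(σ√Δt) = e^(0.5·√1) = 1.6487, d = 1/u = 0.6065
Per-period rate: rΔt = 0.02·1 = 0.02, so R = e^0.02 = 1.0202
Risk-neutral probability p = (e^0.02 − 0.6065)/(1.6487 − 0.6065) = 0.4137/1.0422 = 0.3969
Terminal stock prices: S_uu = 149.5, S_ud = 55, S_dd = 20.23
Terminal payoffs (K − S): max(-109.5, 0) = 0, max(-15, 0) = 0, max(19.77, 0) = 19.77
Node u (S = 90.68): V_u = e^(−0.02)·[0.3969·0.0000 + 0.6031·0.0000] = 0.0000
Node d (S = 33.36): V_d = e^(−0.02)·[0.3969·0.0000 + 0.6031·19.7666] = 11.6847
Node 0 (S = 55): V_0 = e^(−0.02)·[0.3969·0.0000 + 0.6031·11.6847] = 6.9072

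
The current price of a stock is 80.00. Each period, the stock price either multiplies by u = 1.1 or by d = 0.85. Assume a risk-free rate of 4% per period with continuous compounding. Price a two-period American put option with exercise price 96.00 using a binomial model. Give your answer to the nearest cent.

16.00

Risk-neutral probability p = (e^0.04 − 0.85)/(1.1 − 0.85) = 0.1908/0.2500 = 0.7632
Terminal stock prices: S_uu = 96.8, S_ud = 74.8, S_dd = 57.8
Terminal payoffs (K − S): max(-0.8, 0) = 0, max(21.2, 0) = 21.2, max(38.2, 0) = 38.2
Node u (S = 88): continuation = e^(−0.04)·[0.7632·0.0000 + 0.2368·21.2000] = 4.8224; exercise value = 8.0000 > continuation, so V_u = 8.0000 (exercise)
Node d (S = 68): continuation = e^(−0.04)·[0.7632·21.2000 + 0.2368·38.2000] = 24.2358; exercise value = 28.0000 > continuation, so V_d = 28.0000 (exercise)
Node 0 (S = 80): continuation = e^(−0.04)·[0.7632·8.0000 + 0.2368·28.0000] = 12.2358; exercise value = 16.0000 > continuation, so V_0 = 16.0000 (exercise)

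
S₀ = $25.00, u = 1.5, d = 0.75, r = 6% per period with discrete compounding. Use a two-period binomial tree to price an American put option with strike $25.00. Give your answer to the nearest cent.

Risk-neutral probability p = (1 + 0.06 − 0.75)/(1.5 − 0.75) = 0.3100/0.7500 = 0.4133
Terminal stock prices: S_uu = 56.25, S_ud = 28.12, S_dd = 14.06
Terminal payoffs (K − S): max(-31.25, 0) = 0, max(-3.125, 0) = 0, max(10.94, 0) = 10.94
Node u (S = 37.5): continuation = 1/1.06·[0.4133·0.0000 + 0.5867·0.0000] = 0.0000; exercise value = 0.0000 ≤ continuation, so V_u = 0.0000
Node d (S = 18.75): continuation = 1/1.06·[0.4133·0.0000 + 0.5867·10.9375] = 6.0535; exercise value = 6.2500 > continuation, so V_d = 6.2500 (exercise)
Node 0 (S = 25): continuation = 1/1.06·[0.4133·0.0000 + 0.5867·6.2500] = 3.4591; exercise value = 0.0000 ≤ continuation, so V_0 = 3.4591

$3.46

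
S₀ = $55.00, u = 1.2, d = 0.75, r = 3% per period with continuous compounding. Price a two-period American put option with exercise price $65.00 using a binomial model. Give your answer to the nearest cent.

$12.11

Risk-neutral probability p = (e^0.03 − 0.75)/(1.2 − 0.75) = 0.2805/0.4500 = 0.6232
Terminal stock prices: S_uu = 79.2, S_ud = 49.5, S_dd = 30.94
Terminal payoffs (K − S): max(-14.2, 0) = 0, max(15.5, 0) = 15.5, max(34.06, 0) = 34.06
Node u (S = 66): continuation = e^(−0.03)·[0.6232·0.0000 + 0.3768·15.5000] = 5.6673; exercise value = 0.0000 ≤ continuation, so V_u = 5.6673
Node d (S = 41.25): continuation = e^(−0.03)·[0.6232·15.5000 + 0.3768·34.0625] = 21.8290; exercise value = 23.7500 > continuation, so V_d = 23.7500 (exercise)
Node 0 (S = 55): continuation = e^(−0.03)·[0.6232·5.6673 + 0.3768·23.7500] = 12.1114; exercise value = 10.0000 ≤ continuation, so V_0 = 12.1114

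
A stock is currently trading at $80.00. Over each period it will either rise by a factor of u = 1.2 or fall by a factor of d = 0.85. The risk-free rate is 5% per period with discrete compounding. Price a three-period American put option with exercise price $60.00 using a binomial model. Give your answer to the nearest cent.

Risk-neutral probability p = (1 + 0.05 − 0.85)/(1.2 − 0.85) = 0.2000/0.3500 = 0.5714
Terminal stock prices: S_uuu = 138.2, S_uud = 97.92, S_udd = 69.36, S_ddd = 49.13
Terminal payoffs (K − S): max(-78.24, 0) = 0, max(-37.92, 0) = 0, max(-9.36, 0) = 0, max(10.87, 0) = 10.87
Node uu (S = 115.2): continuation = 1/1.05·[0.5714·0.0000 + 0.4286·0.0000] = 0.0000; exercise value = 0.0000 ≤ continuation, so V_uu = 0.0000
Node ud (S = 81.6): continuation = 1/1.05·[0.5714·0.0000 + 0.4286·0.0000] = 0.0000; exercise value = 0.0000 ≤ continuation, so V_ud = 0.0000
Node dd (S = 57.8): continuation = 1/1.05·[0.5714·0.0000 + 0.4286·10.8700] = 4.4367; exercise value = 2.2000 ≤ continuation, so V_dd = 4.4367
Node u (S = 96): continuation = 1/1.05·[0.5714·0.0000 + 0.4286·0.0000] = 0.0000; exercise value = 0.0000 ≤ continuation, so V_u = 0.0000
Node d (S = 68): continuation = 1/1.05·[0.5714·0.0000 + 0.4286·4.4367] = 1.8109; exercise value = 0.0000 ≤ continuation, so V_d = 1.8109
Node 0 (S = 80): continuation = 1/1.05·[0.5714·0.0000 + 0.4286·1.8109] = 0.7391; exercise value = 0.0000 ≤ continuation, so V_0 = 0.7391

$0.74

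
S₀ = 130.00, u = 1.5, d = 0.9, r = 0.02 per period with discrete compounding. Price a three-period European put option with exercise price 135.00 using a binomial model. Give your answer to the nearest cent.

Risk-neutral probability p = (1 + 0.02 − 0.9)/(1.5 − 0.9) = 0.1200/0.6000 = 0.2000
Terminal stock prices: S_uuu = 438.8, S_uud = 263.2, S_udd = 158, S_ddd = 94.77
Terminal payoffs (K − S): max(-303.8, 0) = 0, max(-128.2, 0) = 0, max(-22.95, 0) = 0, max(40.23, 0) = 40.23
Node uu (S = 292.5): V_uu = 1/1.02·[0.2000·0.0000 + 0.8000·0.0000] = 0.0000
Node ud (S = 175.5): V_ud = 1/1.02·[0.2000·0.0000 + 0.8000·0.0000] = 0.0000
Node dd (S = 105.3): V_dd = 1/1.02·[0.2000·0.0000 + 0.8000·40.2300] = 31.5529
Node u (S = 195): V_u = 1/1.02·[0.2000·0.0000 + 0.8000·0.0000] = 0.0000
Node d (S = 117): V_d = 1/1.02·[0.2000·0.0000 + 0.8000·31.5529] = 24.7474
Node 0 (S = 130): V_0 = 1/1.02·[0.2000·0.0000 + 0.8000·24.7474] = 19.4097

19.41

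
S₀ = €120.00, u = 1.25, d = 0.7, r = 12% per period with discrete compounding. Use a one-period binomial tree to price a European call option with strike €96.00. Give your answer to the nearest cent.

Risk-neutral probability p = (1 + 0.12 − 0.7)/(1.25 − 0.7) = 0.4200/0.5500 = 0.7636
Terminal stock prices: S_u = 150, S_d = 84
Terminal payoffs (S − K): max(54, 0) = 54, max(-12, 0) = 0
Node 0 (S = 120): V_0 = 1/1.12·[0.7636·54.0000 + 0.2364·0.0000] = 36.8182

€36.82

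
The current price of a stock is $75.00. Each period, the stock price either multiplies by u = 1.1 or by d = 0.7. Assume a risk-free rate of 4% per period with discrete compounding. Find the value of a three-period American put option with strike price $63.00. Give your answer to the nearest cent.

$2.13

Risk-neutral probability p = (1 + 0.04 − 0.7)/(1.1 − 0.7) = 0.3400/0.4000 = 0.8500
Terminal stock prices: S_uuu = 99.83, S_uud = 63.53, S_udd = 40.42, S_ddd = 25.72
Terminal payoffs (K − S): max(-36.83, 0) = 0, max(-0.525, 0) = 0, max(22.58, 0) = 22.58, max(37.28, 0) = 37.28
Node uu (S = 90.75): continuation = 1/1.04·[0.8500·0.0000 + 0.1500·0.0000] = 0.0000; exercise value = 0.0000 ≤ continuation, so V_uu = 0.0000
Node ud (S = 57.75): continuation = 1/1.04·[0.8500·0.0000 + 0.1500·22.5750] = 3.2560; exercise value = 5.2500 > continuation, so V_ud = 5.2500 (exercise)
Node dd (S = 36.75): continuation = 1/1.04·[0.8500·22.5750 + 0.1500·37.2750] = 23.8269; exercise value = 26.2500 > continuation, so V_dd = 26.2500 (exercise)
Node u (S = 82.5): continuation = 1/1.04·[0.8500·0.0000 + 0.1500·5.2500] = 0.7572; exercise value = 0.0000 ≤ continuation, so V_u = 0.7572
Node d (S = 52.5): continuation = 1/1.04·[0.8500·5.2500 + 0.1500·26.2500] = 8.0769; exercise value = 10.5000 > continuation, so V_d = 10.5000 (exercise)
Node 0 (S = 75): continuation = 1/1.04·[0.8500·0.7572 + 0.1500·10.5000] = 2.1333; exercise value = 0.0000 ≤ continuation, so V_0 = 2.1333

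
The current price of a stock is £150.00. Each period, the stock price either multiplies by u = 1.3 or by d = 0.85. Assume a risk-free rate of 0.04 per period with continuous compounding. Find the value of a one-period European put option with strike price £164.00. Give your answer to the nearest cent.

Risk-neutral probability p = (e^0.04 − 0.85)/(1.3 − 0.85) = 0.1908/0.4500 = 0.4240
Terminal stock prices: S_u = 195, S_d = 127.5
Terminal payoffs (K − S): max(-31, 0) = 0, max(36.5, 0) = 36.5
Node 0 (S = 150): V_0 = e^(−0.04)·[0.4240·0.0000 + 0.5760·36.5000] = 20.1988

£20.20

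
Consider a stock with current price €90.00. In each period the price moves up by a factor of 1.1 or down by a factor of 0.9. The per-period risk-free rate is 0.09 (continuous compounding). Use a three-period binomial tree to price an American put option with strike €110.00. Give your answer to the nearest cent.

€20.00

Risk-neutral probability p = (e^0.09 − 0.9)/(1.1 − 0.9) = 0.1942/0.2000 = 0.9709
Terminal stock prices: S_uuu = 119.8, S_uud = 98.01, S_udd = 80.19, S_ddd = 65.61
Terminal payoffs (K − S): max(-9.79, 0) = 0, max(11.99, 0) = 11.99, max(29.81, 0) = 29.81, max(44.39, 0) = 44.39
Node uu (S = 108.9): continuation = e^(−0.09)·[0.9709·0.0000 + 0.0291·11.9900] = 0.3192; exercise value = 1.1000 > continuation, so V_uu = 1.1000 (exercise)
Node ud (S = 89.1): continuation = e^(−0.09)·[0.9709·11.9900 + 0.0291·29.8100] = 11.4324; exercise value = 20.9000 > continuation, so V_ud = 20.9000 (exercise)
Node dd (S = 72.9): continuation = e^(−0.09)·[0.9709·29.8100 + 0.0291·44.3900] = 27.6324; exercise value = 37.1000 > continuation, so V_dd = 37.1000 (exercise)
Node u (S = 99): continuation = e^(−0.09)·[0.9709·1.1000 + 0.0291·20.9000] = 1.5324; exercise value = 11.0000 > continuation, so V_u = 11.0000 (exercise)
Node d (S = 81): continuation = e^(−0.09)·[0.9709·20.9000 + 0.0291·37.1000] = 19.5324; exercise value = 29.0000 > continuation, so V_d = 29.0000 (exercise)
Node 0 (S = 90): continuation = e^(−0.09)·[0.9709·11.0000 + 0.0291·29.0000] = 10.5324; exercise value = 20.0000 > continuation, so V_0 = 20.0000 (exercise)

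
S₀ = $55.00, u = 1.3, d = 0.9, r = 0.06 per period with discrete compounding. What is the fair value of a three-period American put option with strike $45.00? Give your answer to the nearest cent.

Risk-neutral probability p = (1 + 0.06 − 0.9)/(1.3 − 0.9) = 0.1600/0.4000 = 0.4000
Terminal stock prices: S_uuu = 120.8, S_uud = 83.66, S_udd = 57.92, S_ddd = 40.1
Terminal payoffs (K − S): max(-75.84, 0) = 0, max(-38.66, 0) = 0, max(-12.92, 0) = 0, max(4.905, 0) = 4.905
Node uu (S = 92.95): continuation = 1/1.06·[0.4000·0.0000 + 0.6000·0.0000] = 0.0000; exercise value = 0.0000 ≤ continuation, so V_uu = 0.0000
Node ud (S = 64.35): continuation = 1/1.06·[0.4000·0.0000 + 0.6000·0.0000] = 0.0000; exercise value = 0.0000 ≤ continuation, so V_ud = 0.0000
Node dd (S = 44.55): continuation = 1/1.06·[0.4000·0.0000 + 0.6000·4.9050] = 2.7764; exercise value = 0.4500 ≤ continuation, so V_dd = 2.7764
Node u (S = 71.5): continuation = 1/1.06·[0.4000·0.0000 + 0.6000·0.0000] = 0.0000; exercise value = 0.0000 ≤ continuation, so V_u = 0.0000
Node d (S = 49.5): continuation = 1/1.06·[0.4000·0.0000 + 0.6000·2.7764] = 1.5716; exercise value = 0.0000 ≤ continuation, so V_d = 1.5716
Node 0 (S = 55): continuation = 1/1.06·[0.4000·0.0000 + 0.6000·1.5716] = 0.8896; exercise value = 0.0000 ≤ continuation, so V_0 = 0.8896

$0.89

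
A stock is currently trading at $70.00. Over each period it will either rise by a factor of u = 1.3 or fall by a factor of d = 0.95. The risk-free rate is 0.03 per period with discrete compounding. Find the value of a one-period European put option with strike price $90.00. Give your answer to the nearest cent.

Risk-neutral probability p = (1 + 0.03 − 0.95)/(1.3 − 0.95) = 0.0800/0.3500 = 0.2286
Terminal stock prices: S_u = 91, S_d = 66.5
Terminal payoffs (K − S): max(-1, 0) = 0, max(23.5, 0) = 23.5
Node 0 (S = 70): V_0 = 1/1.03·[0.2286·0.0000 + 0.7714·23.5000] = 17.6006

$17.60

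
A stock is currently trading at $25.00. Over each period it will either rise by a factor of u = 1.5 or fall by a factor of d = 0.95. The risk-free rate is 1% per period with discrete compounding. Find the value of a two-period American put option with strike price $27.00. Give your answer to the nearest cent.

Risk-neutral probability p = (1 + 0.01 − 0.95)/(1.5 − 0.95) = 0.0600/0.5500 = 0.1091
Terminal stock prices: S_uu = 56.25, S_ud = 35.62, S_dd = 22.56
Terminal payoffs (K − S): max(-29.25, 0) = 0, max(-8.625, 0) = 0, max(4.438, 0) = 4.438
Node u (S = 37.5): continuation = 1/1.01·[0.1091·0.0000 + 0.8909·0.0000] = 0.0000; exercise value = 0.0000 ≤ continuation, so V_u = 0.0000
Node d (S = 23.75): continuation = 1/1.01·[0.1091·0.0000 + 0.8909·4.4375] = 3.9143; exercise value = 3.2500 ≤ continuation, so V_d = 3.9143
Node 0 (S = 25): continuation = 1/1.01·[0.1091·0.0000 + 0.8909·3.9143] = 3.4527; exercise value = 2.0000 ≤ continuation, so V_0 = 3.4527

$3.45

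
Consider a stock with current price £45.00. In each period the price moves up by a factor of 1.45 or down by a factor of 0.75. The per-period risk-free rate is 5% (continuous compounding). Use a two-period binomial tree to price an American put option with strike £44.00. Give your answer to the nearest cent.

£5.55

Risk-neutral probability p = (e^0.05 − 0.75)/(1.45 − 0.75) = 0.3013/0.7000 = 0.4304
Terminal stock prices: S_uu = 94.61, S_ud = 48.94, S_dd = 25.31
Terminal payoffs (K − S): max(-50.61, 0) = 0, max(-4.938, 0) = 0, max(18.69, 0) = 18.69
Node u (S = 65.25): continuation = e^(−0.05)·[0.4304·0.0000 + 0.5696·0.0000] = 0.0000; exercise value = 0.0000 ≤ continuation, so V_u = 0.0000
Node d (S = 33.75): continuation = e^(−0.05)·[0.4304·0.0000 + 0.5696·18.6875] = 10.1255; exercise value = 10.2500 > continuation, so V_d = 10.2500 (exercise)
Node 0 (S = 45): continuation = e^(−0.05)·[0.4304·0.0000 + 0.5696·10.2500] = 5.5538; exercise value = 0.0000 ≤ continuation, so V_0 = 5.5538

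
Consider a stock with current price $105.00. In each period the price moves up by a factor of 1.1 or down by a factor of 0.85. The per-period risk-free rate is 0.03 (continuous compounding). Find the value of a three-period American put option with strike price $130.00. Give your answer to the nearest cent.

Risk-neutral probability p = (e^0.03 − 0.85)/(1.1 − 0.85) = 0.1805/0.2500 = 0.7218
Terminal stock prices: S_uuu = 139.8, S_uud = 108, S_udd = 83.45, S_ddd = 64.48
Terminal payoffs (K − S): max(-9.755, 0) = 0, max(22.01, 0) = 22.01, max(46.55, 0) = 46.55, max(65.52, 0) = 65.52
Node uu (S = 127.1): continuation = e^(−0.03)·[0.7218·0.0000 + 0.2782·22.0075] = 5.9412; exercise value = 2.9500 ≤ continuation, so V_uu = 5.9412
Node ud (S = 98.18): continuation = e^(−0.03)·[0.7218·22.0075 + 0.2782·46.5512] = 27.9829; exercise value = 31.8250 > continuation, so V_ud = 31.8250 (exercise)
Node dd (S = 75.86): continuation = e^(−0.03)·[0.7218·46.5512 + 0.2782·65.5169] = 50.2954; exercise value = 54.1375 > continuation, so V_dd = 54.1375 (exercise)
Node u (S = 115.5): continuation = e^(−0.03)·[0.7218·5.9412 + 0.2782·31.8250] = 12.7532; exercise value = 14.5000 > continuation, so V_u = 14.5000 (exercise)
Node d (S = 89.25): continuation = e^(−0.03)·[0.7218·31.8250 + 0.2782·54.1375] = 36.9079; exercise value = 40.7500 > continuation, so V_d = 40.7500 (exercise)
Node 0 (S = 105): continuation = e^(−0.03)·[0.7218·14.5000 + 0.2782·40.7500] = 21.1579; exercise value = 25.0000 > continuation, so V_0 = 25.0000 (exercise)

$25.00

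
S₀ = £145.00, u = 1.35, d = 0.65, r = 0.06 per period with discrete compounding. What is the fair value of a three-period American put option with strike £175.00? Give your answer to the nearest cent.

£42.26

Risk-neutral probability p = (1 + 0.06 − 0.65)/(1.35 − 0.65) = 0.4100/0.7000 = 0.5857
Terminal stock prices: S_uuu = 356.8, S_uud = 171.8, S_udd = 82.7, S_ddd = 39.82
Terminal payoffs (K − S): max(-181.8, 0) = 0, max(3.229, 0) = 3.229, max(92.3, 0) = 92.3, max(135.2, 0) = 135.2
Node uu (S = 264.3): continuation = 1/1.06·[0.5857·0.0000 + 0.4143·3.2294] = 1.2622; exercise value = 0.0000 ≤ continuation, so V_uu = 1.2622
Node ud (S = 127.2): continuation = 1/1.06·[0.5857·3.2294 + 0.4143·92.2956] = 37.8568; exercise value = 47.7625 > continuation, so V_ud = 47.7625 (exercise)
Node dd (S = 61.26): continuation = 1/1.06·[0.5857·92.2956 + 0.4143·135.1794] = 103.8318; exercise value = 113.7375 > continuation, so V_dd = 113.7375 (exercise)
Node u (S = 195.8): continuation = 1/1.06·[0.5857·1.2622 + 0.4143·47.7625] = 19.3647; exercise value = 0.0000 ≤ continuation, so V_u = 19.3647
Node d (S = 94.25): continuation = 1/1.06·[0.5857·47.7625 + 0.4143·113.7375] = 70.8443; exercise value = 80.7500 > continuation, so V_d = 80.7500 (exercise)
Node 0 (S = 145): continuation = 1/1.06·[0.5857·19.3647 + 0.4143·80.7500] = 42.2601; exercise value = 30.0000 ≤ continuation, so V_0 = 42.2601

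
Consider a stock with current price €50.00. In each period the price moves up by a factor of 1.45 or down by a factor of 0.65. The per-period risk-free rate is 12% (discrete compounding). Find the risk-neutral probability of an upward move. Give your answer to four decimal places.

p = 0.5875

Risk-neutral probability p = (1 + 0.12 − 0.65)/(1.45 − 0.65) = 0.4700/0.8000 = 0.5875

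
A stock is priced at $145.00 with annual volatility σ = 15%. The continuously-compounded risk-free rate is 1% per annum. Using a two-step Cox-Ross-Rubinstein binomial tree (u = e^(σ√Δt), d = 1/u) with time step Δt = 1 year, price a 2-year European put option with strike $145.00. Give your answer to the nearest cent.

CRR parameters: u = e^(σ√Δt) = e^(0.15·√1) = 1.1618, d = 1/u = 0.8607
Per-period rate: rΔt = 0.01·1 = 0.01, so R = e^0.01 = 1.0101
Risk-neutral probability p = (e^0.01 − 0.8607)/(1.1618 − 0.8607) = 0.1493/0.3011 = 0.4959
Terminal stock prices: S_uu = 195.7, S_ud = 145, S_dd = 107.4
Terminal payoffs (K − S): max(-50.73, 0) = 0, max(0, 0) = 0, max(37.58, 0) = 37.58
Node u (S = 168.5): V_u = e^(−0.01)·[0.4959·0.0000 + 0.5041·0.0000] = 0.0000
Node d (S = 124.8): V_d = e^(−0.01)·[0.4959·0.0000 + 0.5041·37.5814] = 18.7546
Node 0 (S = 145): V_0 = e^(−0.01)·[0.4959·0.0000 + 0.5041·18.7546] = 9.3593

$9.36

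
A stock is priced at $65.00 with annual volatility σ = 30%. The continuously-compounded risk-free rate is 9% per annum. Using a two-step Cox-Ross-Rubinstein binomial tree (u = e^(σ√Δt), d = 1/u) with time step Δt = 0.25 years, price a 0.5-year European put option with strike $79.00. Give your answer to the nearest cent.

CRR parameters: u = e^(σ√Δt) = e^(0.3·√0.25) = 1.1618, d = 1/u = 0.8607
Per-period rate: rΔt = 0.09·0.25 = 0.0225, so R = e^0.0225 = 1.0228
Risk-neutral probability p = (e^0.0225 − 0.8607)/(1.1618 − 0.8607) = 0.1620/0.3011 = 0.5381
Terminal stock prices: S_uu = 87.74, S_ud = 65, S_dd = 48.15
Terminal payoffs (K − S): max(-8.741, 0) = 0, max(14, 0) = 14, max(30.85, 0) = 30.85
Node u (S = 75.52): V_u = e^(−0.0225)·[0.5381·0.0000 + 0.4619·14.0000] = 6.3222
Node d (S = 55.95): V_d = e^(−0.0225)·[0.5381·14.0000 + 0.4619·30.8468] = 21.2963
Node 0 (S = 65): V_0 = e^(−0.0225)·[0.5381·6.3222 + 0.4619·21.2963] = 12.9437

$12.94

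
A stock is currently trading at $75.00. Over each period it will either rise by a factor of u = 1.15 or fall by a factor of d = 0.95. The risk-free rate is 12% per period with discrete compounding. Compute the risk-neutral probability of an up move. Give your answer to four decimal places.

Risk-neutral probability p = (1 + 0.12 − 0.95)/(1.15 − 0.95) = 0.1700/0.2000 = 0.8500

p = 0.8500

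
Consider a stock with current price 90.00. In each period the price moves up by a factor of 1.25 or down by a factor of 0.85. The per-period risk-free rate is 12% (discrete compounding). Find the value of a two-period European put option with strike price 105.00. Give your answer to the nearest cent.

6.65

Risk-neutral probability p = (1 + 0.12 − 0.85)/(1.25 − 0.85) = 0.2700/0.4000 = 0.6750
Terminal stock prices: S_uu = 140.6, S_ud = 95.62, S_dd = 65.02
Terminal payoffs (K − S): max(-35.62, 0) = 0, max(9.375, 0) = 9.375, max(39.98, 0) = 39.98
Node u (S = 112.5): V_u = 1/1.12·[0.6750·0.0000 + 0.3250·9.3750] = 2.7204
Node d (S = 76.5): V_d = 1/1.12·[0.6750·9.3750 + 0.3250·39.9750] = 17.2500
Node 0 (S = 90): V_0 = 1/1.12·[0.6750·2.7204 + 0.3250·17.2500] = 6.6451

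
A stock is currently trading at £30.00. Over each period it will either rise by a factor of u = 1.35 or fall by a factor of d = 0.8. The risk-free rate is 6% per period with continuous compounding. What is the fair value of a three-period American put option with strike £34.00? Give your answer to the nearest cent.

£5.82

Risk-neutral probability p = (e^0.06 − 0.8)/(1.35 − 0.8) = 0.2618/0.5500 = 0.4761
Terminal stock prices: S_uuu = 73.81, S_uud = 43.74, S_udd = 25.92, S_ddd = 15.36
Terminal payoffs (K − S): max(-39.81, 0) = 0, max(-9.74, 0) = 0, max(8.08, 0) = 8.08, max(18.64, 0) = 18.64
Node uu (S = 54.68): continuation = e^(−0.06)·[0.4761·0.0000 + 0.5239·0.0000] = 0.0000; exercise value = 0.0000 ≤ continuation, so V_uu = 0.0000
Node ud (S = 32.4): continuation = e^(−0.06)·[0.4761·0.0000 + 0.5239·8.0800] = 3.9869; exercise value = 1.6000 ≤ continuation, so V_ud = 3.9869
Node dd (S = 19.2): continuation = e^(−0.06)·[0.4761·8.0800 + 0.5239·18.6400] = 12.8200; exercise value = 14.8000 > continuation, so V_dd = 14.8000 (exercise)
Node u (S = 40.5): continuation = e^(−0.06)·[0.4761·0.0000 + 0.5239·3.9869] = 1.9672; exercise value = 0.0000 ≤ continuation, so V_u = 1.9672
Node d (S = 24): continuation = e^(−0.06)·[0.4761·3.9869 + 0.5239·14.8000] = 9.0901; exercise value = 10.0000 > continuation, so V_d = 10.0000 (exercise)
Node 0 (S = 30): continuation = e^(−0.06)·[0.4761·1.9672 + 0.5239·10.0000] = 5.8162; exercise value = 4.0000 ≤ continuation, so V_0 = 5.8162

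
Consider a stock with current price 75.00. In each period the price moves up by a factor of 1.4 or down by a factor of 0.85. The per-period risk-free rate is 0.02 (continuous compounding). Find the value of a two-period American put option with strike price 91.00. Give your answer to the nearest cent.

Risk-neutral probability p = (e^0.02 − 0.85)/(1.4 − 0.85) = 0.1702/0.5500 = 0.3095
Terminal stock prices: S_uu = 147, S_ud = 89.25, S_dd = 54.19
Terminal payoffs (K − S): max(-56, 0) = 0, max(1.75, 0) = 1.75, max(36.81, 0) = 36.81
Node u (S = 105): continuation = e^(−0.02)·[0.3095·0.0000 + 0.6905·1.7500] = 1.1845; exercise value = 0.0000 ≤ continuation, so V_u = 1.1845
Node d (S = 63.75): continuation = e^(−0.02)·[0.3095·1.7500 + 0.6905·36.8125] = 25.4481; exercise value = 27.2500 > continuation, so V_d = 27.2500 (exercise)
Node 0 (S = 75): continuation = e^(−0.02)·[0.3095·1.1845 + 0.6905·27.2500] = 18.8040; exercise value = 16.0000 ≤ continuation, so V_0 = 18.8040

18.80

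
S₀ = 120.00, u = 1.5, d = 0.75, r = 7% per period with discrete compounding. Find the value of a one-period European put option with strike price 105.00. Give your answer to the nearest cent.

Risk-neutral probability p = (1 + 0.07 − 0.75)/(1.5 − 0.75) = 0.3200/0.7500 = 0.4267
Terminal stock prices: S_u = 180, S_d = 90
Terminal payoffs (K − S): max(-75, 0) = 0, max(15, 0) = 15
Node 0 (S = 120): V_0 = 1/1.07·[0.4267·0.0000 + 0.5733·15.0000] = 8.0374

8.04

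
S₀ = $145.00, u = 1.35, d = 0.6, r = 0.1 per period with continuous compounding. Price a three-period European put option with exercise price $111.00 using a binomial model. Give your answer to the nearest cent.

$8.52

Risk-neutral probability p = (e^0.1 − 0.6)/(1.35 − 0.6) = 0.5052/0.7500 = 0.6736
Terminal stock prices: S_uuu = 356.8, S_uud = 158.6, S_udd = 70.47, S_ddd = 31.32
Terminal payoffs (K − S): max(-245.8, 0) = 0, max(-47.56, 0) = 0, max(40.53, 0) = 40.53, max(79.68, 0) = 79.68
Node uu (S = 264.3): V_uu = e^(−0.1)·[0.6736·0.0000 + 0.3264·0.0000] = 0.0000
Node ud (S = 117.4): V_ud = e^(−0.1)·[0.6736·0.0000 + 0.3264·40.5300] = 11.9715
Node dd (S = 52.2): V_dd = e^(−0.1)·[0.6736·40.5300 + 0.3264·79.6800] = 48.2370
Node u (S = 195.8): V_u = e^(−0.1)·[0.6736·0.0000 + 0.3264·11.9715] = 3.5361
Node d (S = 87): V_d = e^(−0.1)·[0.6736·11.9715 + 0.3264·48.2370] = 21.5441
Node 0 (S = 145): V_0 = e^(−0.1)·[0.6736·3.5361 + 0.3264·21.5441] = 8.5187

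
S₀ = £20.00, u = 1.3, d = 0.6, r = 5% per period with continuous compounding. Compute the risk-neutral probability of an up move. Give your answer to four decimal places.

p = 0.6447

Risk-neutral probability p = (e^0.05 − 0.6)/(1.3 − 0.6) = 0.4513/0.7000 = 0.6447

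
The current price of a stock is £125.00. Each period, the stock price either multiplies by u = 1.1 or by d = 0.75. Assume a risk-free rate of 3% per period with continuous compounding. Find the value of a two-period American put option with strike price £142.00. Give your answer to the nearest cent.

Risk-neutral probability p = (e^0.03 − 0.75)/(1.1 − 0.75) = 0.2805/0.3500 = 0.8013
Terminal stock prices: S_uu = 151.3, S_ud = 103.1, S_dd = 70.31
Terminal payoffs (K − S): max(-9.25, 0) = 0, max(38.88, 0) = 38.88, max(71.69, 0) = 71.69
Node u (S = 137.5): continuation = e^(−0.03)·[0.8013·0.0000 + 0.1987·38.8750] = 7.4962; exercise value = 4.5000 ≤ continuation, so V_u = 7.4962
Node d (S = 93.75): continuation = e^(−0.03)·[0.8013·38.8750 + 0.1987·71.6875] = 44.0533; exercise value = 48.2500 > continuation, so V_d = 48.2500 (exercise)
Node 0 (S = 125): continuation = e^(−0.03)·[0.8013·7.4962 + 0.1987·48.2500] = 15.1332; exercise value = 17.0000 > continuation, so V_0 = 17.0000 (exercise)

£17.00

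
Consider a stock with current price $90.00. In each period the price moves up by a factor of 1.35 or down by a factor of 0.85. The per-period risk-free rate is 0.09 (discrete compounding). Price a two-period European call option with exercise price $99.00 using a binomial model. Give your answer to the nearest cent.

$14.41

Risk-neutral probability p = (1 + 0.09 − 0.85)/(1.35 − 0.85) = 0.2400/0.5000 = 0.4800
Terminal stock prices: S_uu = 164, S_ud = 103.3, S_dd = 65.02
Terminal payoffs (S − K): max(65.03, 0) = 65.03, max(4.275, 0) = 4.275, max(-33.98, 0) = 0
Node u (S = 121.5): V_u = 1/1.09·[0.4800·65.0250 + 0.5200·4.2750] = 30.6743
Node d (S = 76.5): V_d = 1/1.09·[0.4800·4.2750 + 0.5200·0.0000] = 1.8826
Node 0 (S = 90): V_0 = 1/1.09·[0.4800·30.6743 + 0.5200·1.8826] = 14.4061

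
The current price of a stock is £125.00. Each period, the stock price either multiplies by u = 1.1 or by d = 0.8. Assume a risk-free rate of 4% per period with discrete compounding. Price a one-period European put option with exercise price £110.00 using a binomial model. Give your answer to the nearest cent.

£1.92

Risk-neutral probability p = (1 + 0.04 − 0.8)/(1.1 − 0.8) = 0.2400/0.3000 = 0.8000
Terminal stock prices: S_u = 137.5, S_d = 100
Terminal payoffs (K − S): max(-27.5, 0) = 0, max(10, 0) = 10
Node 0 (S = 125): V_0 = 1/1.04·[0.8000·0.0000 + 0.2000·10.0000] = 1.9231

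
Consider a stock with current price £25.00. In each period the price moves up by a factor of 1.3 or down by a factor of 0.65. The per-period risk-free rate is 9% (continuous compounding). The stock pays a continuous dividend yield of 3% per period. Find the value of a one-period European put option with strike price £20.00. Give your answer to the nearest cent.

Per-period risk-free factor R = e^0.09 = 1.0942; dividend-adjusted growth = e^(0.09−0.03) = 1.0618.
Risk-neutral probability p = (1.0618 − 0.65)/(1.3 − 0.65) = 0.4118/0.6500 = 0.6336
Terminal stock prices: S_u = 32.5, S_d = 16.25
Terminal payoffs (K − S): max(-12.5, 0) = 0, max(3.75, 0) = 3.75
Node 0 (S = 25): V_0 = e^(−0.09)·[0.6336·0.0000 + 0.3664·3.7500] = 1.2558

£1.26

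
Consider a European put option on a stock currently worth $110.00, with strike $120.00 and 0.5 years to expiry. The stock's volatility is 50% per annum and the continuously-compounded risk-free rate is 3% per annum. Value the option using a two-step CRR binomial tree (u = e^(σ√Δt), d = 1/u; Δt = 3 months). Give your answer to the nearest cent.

$20.60

CRR parameters: u = e^(σ√Δt) = e^(0.5·√0.25) = 1.2840, d = 1/u = 0.7788
Per-period rate: rΔt = 0.03·0.25 = 0.0075, so R = e^0.0075 = 1.0075
Risk-neutral probability p = (e^0.0075 − 0.7788)/(1.2840 − 0.7788) = 0.2287/0.5052 = 0.4527
Terminal stock prices: S_uu = 181.4, S_ud = 110, S_dd = 66.72
Terminal payoffs (K − S): max(-61.36, 0) = 0, max(10, 0) = 10, max(53.28, 0) = 53.28
Node u (S = 141.2): V_u = e^(−0.0075)·[0.4527·0.0000 + 0.5473·10.0000] = 5.4319
Node d (S = 85.67): V_d = e^(−0.0075)·[0.4527·10.0000 + 0.5473·53.2816] = 33.4353
Node 0 (S = 110): V_0 = e^(−0.0075)·[0.4527·5.4319 + 0.5473·33.4353] = 20.6024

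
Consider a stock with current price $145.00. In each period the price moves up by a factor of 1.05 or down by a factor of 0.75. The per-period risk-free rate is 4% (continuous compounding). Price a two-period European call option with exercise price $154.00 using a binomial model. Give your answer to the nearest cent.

$5.09

Risk-neutral probability p = (e^0.04 − 0.75)/(1.05 − 0.75) = 0.2908/0.3000 = 0.9694
Terminal stock prices: S_uu = 159.9, S_ud = 114.2, S_dd = 81.56
Terminal payoffs (S − K): max(5.863, 0) = 5.863, max(-39.81, 0) = 0, max(-72.44, 0) = 0
Node u (S = 152.2): V_u = e^(−0.04)·[0.9694·5.8625 + 0.0306·0.0000] = 5.4601
Node d (S = 108.8): V_d = e^(−0.04)·[0.9694·0.0000 + 0.0306·0.0000] = 0.0000
Node 0 (S = 145): V_0 = e^(−0.04)·[0.9694·5.4601 + 0.0306·0.0000] = 5.0853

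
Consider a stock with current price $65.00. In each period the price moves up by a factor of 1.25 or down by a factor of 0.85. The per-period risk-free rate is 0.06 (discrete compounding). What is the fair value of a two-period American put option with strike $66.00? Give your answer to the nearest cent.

Risk-neutral probability p = (1 + 0.06 − 0.85)/(1.25 − 0.85) = 0.2100/0.4000 = 0.5250
Terminal stock prices: S_uu = 101.6, S_ud = 69.06, S_dd = 46.96
Terminal payoffs (K − S): max(-35.56, 0) = 0, max(-3.062, 0) = 0, max(19.04, 0) = 19.04
Node u (S = 81.25): continuation = 1/1.06·[0.5250·0.0000 + 0.4750·0.0000] = 0.0000; exercise value = 0.0000 ≤ continuation, so V_u = 0.0000
Node d (S = 55.25): continuation = 1/1.06·[0.5250·0.0000 + 0.4750·19.0375] = 8.5310; exercise value = 10.7500 > continuation, so V_d = 10.7500 (exercise)
Node 0 (S = 65): continuation = 1/1.06·[0.5250·0.0000 + 0.4750·10.7500] = 4.8172; exercise value = 1.0000 ≤ continuation, so V_0 = 4.8172

$4.82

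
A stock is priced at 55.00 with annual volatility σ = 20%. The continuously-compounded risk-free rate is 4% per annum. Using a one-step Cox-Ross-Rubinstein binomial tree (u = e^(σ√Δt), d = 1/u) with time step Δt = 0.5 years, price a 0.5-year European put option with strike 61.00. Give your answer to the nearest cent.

6.03

CRR parameters: u = e^(σ√Δt) = e^(0.2·√0.5) = 1.1519, d = 1/u = 0.8681
Per-period rate: rΔt = 0.04·0.5 = 0.02, so R = e^0.02 = 1.0202
Risk-neutral probability p = (e^0.02 − 0.8681)/(1.1519 − 0.8681) = 0.1521/0.2838 = 0.5359
Terminal stock prices: S_u = 63.36, S_d = 47.75
Terminal payoffs (K − S): max(-2.355, 0) = 0, max(13.25, 0) = 13.25
Node 0 (S = 55): V_0 = e^(−0.02)·[0.5359·0.0000 + 0.4641·13.2532] = 6.0292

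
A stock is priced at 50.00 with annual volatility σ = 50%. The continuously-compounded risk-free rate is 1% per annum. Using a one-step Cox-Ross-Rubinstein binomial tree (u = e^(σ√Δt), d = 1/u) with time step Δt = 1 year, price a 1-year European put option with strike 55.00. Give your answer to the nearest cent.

CRR parameters: u = e^(σ√Δt) = e^(0.5·√1) = 1.6487, d = 1/u = 0.6065
Per-period rate: rΔt = 0.01·1 = 0.01, so R = e^0.01 = 1.0101
Risk-neutral probability p = (e^0.01 − 0.6065)/(1.6487 − 0.6065) = 0.4035/1.0422 = 0.3872
Terminal stock prices: S_u = 82.44, S_d = 30.33
Terminal payoffs (K − S): max(-27.44, 0) = 0, max(24.67, 0) = 24.67
Node 0 (S = 50): V_0 = e^(−0.01)·[0.3872·0.0000 + 0.6128·24.6735] = 14.9698

14.97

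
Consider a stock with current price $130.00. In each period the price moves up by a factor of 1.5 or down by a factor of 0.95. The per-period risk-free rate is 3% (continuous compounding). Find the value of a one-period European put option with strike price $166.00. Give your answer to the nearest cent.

$35.21

Risk-neutral probability p = (e^0.03 − 0.95)/(1.5 − 0.95) = 0.0805/0.5500 = 0.1463
Terminal stock prices: S_u = 195, S_d = 123.5
Terminal payoffs (K − S): max(-29, 0) = 0, max(42.5, 0) = 42.5
Node 0 (S = 130): V_0 = e^(−0.03)·[0.1463·0.0000 + 0.8537·42.5000] = 35.2107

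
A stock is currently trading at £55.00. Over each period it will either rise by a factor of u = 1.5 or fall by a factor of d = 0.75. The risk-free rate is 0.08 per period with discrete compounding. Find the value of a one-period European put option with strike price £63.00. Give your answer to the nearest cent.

Risk-neutral probability p = (1 + 0.08 − 0.75)/(1.5 − 0.75) = 0.3300/0.7500 = 0.4400
Terminal stock prices: S_u = 82.5, S_d = 41.25
Terminal payoffs (K − S): max(-19.5, 0) = 0, max(21.75, 0) = 21.75
Node 0 (S = 55): V_0 = 1/1.08·[0.4400·0.0000 + 0.5600·21.7500] = 11.2778

£11.28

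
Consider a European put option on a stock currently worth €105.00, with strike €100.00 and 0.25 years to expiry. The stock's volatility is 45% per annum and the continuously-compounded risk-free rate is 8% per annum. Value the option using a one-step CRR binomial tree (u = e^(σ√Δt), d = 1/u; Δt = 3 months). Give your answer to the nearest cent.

CRR parameters: u = e^(σ√Δt) = e^(0.45·√0.25) = 1.2523, d = 1/u = 0.7985
Per-period rate: rΔt = 0.08·0.25 = 0.02, so R = e^0.02 = 1.0202
Risk-neutral probability p = (e^0.02 − 0.7985)/(1.2523 − 0.7985) = 0.2217/0.4538 = 0.4885
Terminal stock prices: S_u = 131.5, S_d = 83.84
Terminal payoffs (K − S): max(-31.49, 0) = 0, max(16.16, 0) = 16.16
Node 0 (S = 105): V_0 = e^(−0.02)·[0.4885·0.0000 + 0.5115·16.1558] = 8.1000

€8.10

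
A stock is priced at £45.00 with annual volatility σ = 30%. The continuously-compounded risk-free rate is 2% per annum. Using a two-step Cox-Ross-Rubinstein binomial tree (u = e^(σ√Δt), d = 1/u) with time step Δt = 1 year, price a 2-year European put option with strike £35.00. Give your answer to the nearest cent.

CRR parameters: u = e^(σ√Δt) = e^(0.3·√1) = 1.3499, d = 1/u = 0.7408
Per-period rate: rΔt = 0.02·1 = 0.02, so R = e^0.02 = 1.0202
Risk-neutral probability p = (e^0.02 − 0.7408)/(1.3499 − 0.7408) = 0.2794/0.6090 = 0.4587
Terminal stock prices: S_uu = 82, S_ud = 45, S_dd = 24.7
Terminal payoffs (K − S): max(-47, 0) = 0, max(-10, 0) = 0, max(10.3, 0) = 10.3
Node u (S = 60.74): V_u = e^(−0.02)·[0.4587·0.0000 + 0.5413·0.0000] = 0.0000
Node d (S = 33.34): V_d = e^(−0.02)·[0.4587·0.0000 + 0.5413·10.3035] = 5.4666
Node 0 (S = 45): V_0 = e^(−0.02)·[0.4587·0.0000 + 0.5413·5.4666] = 2.9003

£2.90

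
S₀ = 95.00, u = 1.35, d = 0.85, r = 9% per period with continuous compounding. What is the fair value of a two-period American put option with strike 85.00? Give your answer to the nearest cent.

Risk-neutral probability p = (e^0.09 − 0.85)/(1.35 − 0.85) = 0.2442/0.5000 = 0.4883
Terminal stock prices: S_uu = 173.1, S_ud = 109, S_dd = 68.64
Terminal payoffs (K − S): max(-88.14, 0) = 0, max(-24.01, 0) = 0, max(16.36, 0) = 16.36
Node u (S = 128.2): continuation = e^(−0.09)·[0.4883·0.0000 + 0.5117·0.0000] = 0.0000; exercise value = 0.0000 ≤ continuation, so V_u = 0.0000
Node d (S = 80.75): continuation = e^(−0.09)·[0.4883·0.0000 + 0.5117·16.3625] = 7.6513; exercise value = 4.2500 ≤ continuation, so V_d = 7.6513
Node 0 (S = 95): continuation = e^(−0.09)·[0.4883·0.0000 + 0.5117·7.6513] = 3.5779; exercise value = 0.0000 ≤ continuation, so V_0 = 3.5779

3.58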